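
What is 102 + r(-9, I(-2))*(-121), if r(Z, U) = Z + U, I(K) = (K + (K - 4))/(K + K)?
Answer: 949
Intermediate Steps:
I(K) = (-4 + 2*K)/(2*K) (I(K) = (K + (-4 + K))/((2*K)) = (-4 + 2*K)*(1/(2*K)) = (-4 + 2*K)/(2*K))
r(Z, U) = U + Z
102 + r(-9, I(-2))*(-121) = 102 + ((-2 - 2)/(-2) - 9)*(-121) = 102 + (-½*(-4) - 9)*(-121) = 102 + (2 - 9)*(-121) = 102 - 7*(-121) = 102 + 847 = 949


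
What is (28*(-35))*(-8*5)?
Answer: 39200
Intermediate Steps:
(28*(-35))*(-8*5) = -980*(-40) = 39200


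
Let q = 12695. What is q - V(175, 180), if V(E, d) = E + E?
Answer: 12345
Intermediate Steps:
V(E, d) = 2*E
q - V(175, 180) = 12695 - 2*175 = 12695 - 1*350 = 12695 - 350 = 12345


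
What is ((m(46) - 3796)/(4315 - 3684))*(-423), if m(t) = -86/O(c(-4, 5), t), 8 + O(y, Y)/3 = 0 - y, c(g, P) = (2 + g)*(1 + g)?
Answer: 11233893/4417 ≈ 2543.3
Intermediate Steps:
c(g, P) = (1 + g)*(2 + g)
O(y, Y) = -24 - 3*y (O(y, Y) = -24 + 3*(0 - y) = -24 + 3*(-y) = -24 - 3*y)
m(t) = 43/21 (m(t) = -86/(-24 - 3*(2 + (-4)**2 + 3*(-4))) = -86/(-24 - 3*(2 + 16 - 12)) = -86/(-24 - 3*6) = -86/(-24 - 18) = -86/(-42) = -86*(-1/42) = 43/21)
((m(46) - 3796)/(4315 - 3684))*(-423) = ((43/21 - 3796)/(4315 - 3684))*(-423) = -79673/21/631*(-423) = -79673/21*1/631*(-423) = -79673/13251*(-423) = 11233893/4417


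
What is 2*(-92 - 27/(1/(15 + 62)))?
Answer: -4342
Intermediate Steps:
2*(-92 - 27/(1/(15 + 62))) = 2*(-92 - 27/(1/77)) = 2*(-92 - 27/1/77) = 2*(-92 - 27*77) = 2*(-92 - 2079) = 2*(-2171) = -4342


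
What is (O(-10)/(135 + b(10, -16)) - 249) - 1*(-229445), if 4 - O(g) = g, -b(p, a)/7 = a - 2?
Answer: 59820170/261 ≈ 2.2920e+5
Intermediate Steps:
b(p, a) = 14 - 7*a (b(p, a) = -7*(a - 2) = -7*(-2 + a) = 14 - 7*a)
O(g) = 4 - g
(O(-10)/(135 + b(10, -16)) - 249) - 1*(-229445) = ((4 - 1*(-10))/(135 + (14 - 7*(-16))) - 249) - 1*(-229445) = ((4 + 10)/(135 + (14 + 112)) - 249) + 229445 = (14/(135 + 126) - 249) + 229445 = (14/261 - 249) + 229445 = -64975/261 + 229445 = 59820170/261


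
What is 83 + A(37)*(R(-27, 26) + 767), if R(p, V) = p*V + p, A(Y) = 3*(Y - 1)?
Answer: 4187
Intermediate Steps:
A(Y) = -3 + 3*Y (A(Y) = 3*(-1 + Y) = -3 + 3*Y)
R(p, V) = p + V*p (R(p, V) = V*p + p = p + V*p)
83 + A(37)*(R(-27, 26) + 767) = 83 + (-3 + 3*37)*(-27*(1 + 26) + 767) = 83 + (-3 + 111)*(-27*27 + 767) = 83 + 108*(-729 + 767) = 83 + 108*38 = 83 + 4104 = 4187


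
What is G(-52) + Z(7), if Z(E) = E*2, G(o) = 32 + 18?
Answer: 64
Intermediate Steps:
G(o) = 50
Z(E) = 2*E
G(-52) + Z(7) = 50 + 2*7 = 50 + 14 = 64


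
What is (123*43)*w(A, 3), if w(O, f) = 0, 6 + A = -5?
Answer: 0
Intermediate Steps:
A = -11 (A = -6 - 5 = -11)
(123*43)*w(A, 3) = (123*43)*0 = 5289*0 = 0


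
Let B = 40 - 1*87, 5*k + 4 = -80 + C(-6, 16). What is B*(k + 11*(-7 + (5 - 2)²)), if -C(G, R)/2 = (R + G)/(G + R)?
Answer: -1128/5 ≈ -225.60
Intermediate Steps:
C(G, R) = -2 (C(G, R) = -2*(R + G)/(G + R) = -2*(G + R)/(G + R) = -2*1 = -2)
k = -86/5 (k = -⅘ + (-80 - 2)/5 = -⅘ + (⅕)*(-82) = -⅘ - 82/5 = -86/5 ≈ -17.200)
B = -47 (B = 40 - 87 = -47)
B*(k + 11*(-7 + (5 - 2)²)) = -47*(-86/5 + 11*(-7 + (5 - 2)²)) = -47*(-86/5 + 11*(-7 + 3²)) = -47*(-86/5 + 11*(-7 + 9)) = -47*(-86/5 + 11*2) = -47*(-86/5 + 22) = -47*24/5 = -1128/5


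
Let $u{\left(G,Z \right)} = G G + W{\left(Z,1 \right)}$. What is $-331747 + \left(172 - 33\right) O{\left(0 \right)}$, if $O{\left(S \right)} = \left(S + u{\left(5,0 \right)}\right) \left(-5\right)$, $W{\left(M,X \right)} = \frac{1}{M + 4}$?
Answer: $- \frac{1397183}{4} \approx -3.493 \cdot 10^{5}$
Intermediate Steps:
$W{\left(M,X \right)} = \frac{1}{4 + M}$
$u{\left(G,Z \right)} = G^{2} + \frac{1}{4 + Z}$ ($u{\left(G,Z \right)} = G G + \frac{1}{4 + Z} = G^{2} + \frac{1}{4 + Z}$)
$O{\left(S \right)} = - \frac{505}{4} - 5 S$ ($O{\left(S \right)} = \left(S + \frac{1 + 5^{2} \left(4 + 0\right)}{4 + 0}\right) \left(-5\right) = \left(S + \frac{1 + 25 \cdot 4}{4}\right) \left(-5\right) = \left(S + \frac{1 + 100}{4}\right) \left(-5\right) = \left(S + \frac{1}{4} \cdot 101\right) \left(-5\right) = \left(S + \frac{101}{4}\right) \left(-5\right) = \left(\frac{101}{4} + S\right) \left(-5\right) = - \frac{505}{4} - 5 S$)
$-331747 + \left(172 - 33\right) O{\left(0 \right)} = -331747 + \left(172 - 33\right) \left(- \frac{505}{4} - 0\right) = -331747 + 139 \left(- \frac{505}{4} + 0\right) = -331747 + 139 \left(- \frac{505}{4}\right) = -331747 - \frac{70195}{4} = - \frac{1397183}{4}$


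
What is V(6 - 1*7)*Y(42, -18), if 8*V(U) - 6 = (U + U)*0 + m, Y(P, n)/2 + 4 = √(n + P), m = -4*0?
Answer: -6 + 3*√6 ≈ 1.3485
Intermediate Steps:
m = 0
Y(P, n) = -8 + 2*√(P + n) (Y(P, n) = -8 + 2*√(n + P) = -8 + 2*√(P + n))
V(U) = ¾ (V(U) = ¾ + ((U + U)*0 + 0)/8 = ¾ + ((2*U)*0 + 0)/8 = ¾ + (0 + 0)/8 = ¾ + (⅛)*0 = ¾ + 0 = ¾)
V(6 - 1*7)*Y(42, -18) = 3*(-8 + 2*√(42 - 18))/4 = 3*(-8 + 2*√24)/4 = 3*(-8 + 2*(2*√6))/4 = 3*(-8 + 4*√6)/4 = -6 + 3*√6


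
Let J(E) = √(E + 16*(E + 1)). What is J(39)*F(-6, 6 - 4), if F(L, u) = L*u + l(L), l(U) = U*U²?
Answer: -228*√679 ≈ -5941.1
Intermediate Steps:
l(U) = U³
F(L, u) = L³ + L*u (F(L, u) = L*u + L³ = L³ + L*u)
J(E) = √(16 + 17*E) (J(E) = √(E + 16*(1 + E)) = √(E + (16 + 16*E)) = √(16 + 17*E))
J(39)*F(-6, 6 - 4) = √(16 + 17*39)*(-6*((6 - 4) + (-6)²)) = √(16 + 663)*(-6*(2 + 36)) = √679*(-6*38) = √679*(-228) = -228*√679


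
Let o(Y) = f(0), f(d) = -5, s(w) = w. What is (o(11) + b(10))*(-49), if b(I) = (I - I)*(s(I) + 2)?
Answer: 245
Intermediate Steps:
o(Y) = -5
b(I) = 0 (b(I) = (I - I)*(I + 2) = 0*(2 + I) = 0)
(o(11) + b(10))*(-49) = (-5 + 0)*(-49) = -5*(-49) = 245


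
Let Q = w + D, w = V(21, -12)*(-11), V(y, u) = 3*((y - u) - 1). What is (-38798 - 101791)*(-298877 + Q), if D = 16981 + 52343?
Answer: 32421088701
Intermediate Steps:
V(y, u) = -3 - 3*u + 3*y (V(y, u) = 3*(-1 + y - u) = -3 - 3*u + 3*y)
w = -1056 (w = (-3 - 3*(-12) + 3*21)*(-11) = (-3 + 36 + 63)*(-11) = 96*(-11) = -1056)
D = 69324
Q = 68268 (Q = -1056 + 69324 = 68268)
(-38798 - 101791)*(-298877 + Q) = (-38798 - 101791)*(-298877 + 68268) = -140589*(-230609) = 32421088701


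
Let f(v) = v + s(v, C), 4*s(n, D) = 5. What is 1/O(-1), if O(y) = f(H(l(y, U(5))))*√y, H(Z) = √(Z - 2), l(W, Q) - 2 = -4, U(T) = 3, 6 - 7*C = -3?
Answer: -32/89 - 20*I/89 ≈ -0.35955 - 0.22472*I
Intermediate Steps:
C = 9/7 (C = 6/7 - ⅐*(-3) = 6/7 + 3/7 = 9/7 ≈ 1.2857)
s(n, D) = 5/4 (s(n, D) = (¼)*5 = 5/4)
l(W, Q) = -2 (l(W, Q) = 2 - 4 = -2)
H(Z) = √(-2 + Z)
f(v) = 5/4 + v (f(v) = v + 5/4 = 5/4 + v)
O(y) = √y*(5/4 + 2*I) (O(y) = (5/4 + √(-2 - 2))*√y = (5/4 + √(-4))*√y = (5/4 + 2*I)*√y = √y*(5/4 + 2*I))
1/O(-1) = 1/(√(-1)*(5 + 8*I)/4) = 1/(I*(5 + 8*I)/4) = -4*I*(5 - 8*I)/89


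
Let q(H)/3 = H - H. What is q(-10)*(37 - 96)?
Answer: 0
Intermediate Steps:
q(H) = 0 (q(H) = 3*(H - H) = 3*0 = 0)
q(-10)*(37 - 96) = 0*(37 - 96) = 0*(-59) = 0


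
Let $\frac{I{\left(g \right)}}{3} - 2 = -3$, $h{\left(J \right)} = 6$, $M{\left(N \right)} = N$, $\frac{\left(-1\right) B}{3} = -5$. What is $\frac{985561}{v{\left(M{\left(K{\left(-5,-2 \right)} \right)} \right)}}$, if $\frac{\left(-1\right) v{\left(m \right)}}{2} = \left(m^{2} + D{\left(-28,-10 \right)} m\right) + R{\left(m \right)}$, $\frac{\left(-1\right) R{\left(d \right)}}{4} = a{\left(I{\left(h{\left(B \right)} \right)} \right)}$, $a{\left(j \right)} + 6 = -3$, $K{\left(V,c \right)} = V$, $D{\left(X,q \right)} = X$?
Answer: $- \frac{985561}{402} \approx -2451.6$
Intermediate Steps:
$B = 15$ ($B = \left(-3\right) \left(-5\right) = 15$)
$I{\left(g \right)} = -3$ ($I{\left(g \right)} = 6 + 3 \left(-3\right) = 6 - 9 = -3$)
$a{\left(j \right)} = -9$ ($a{\left(j \right)} = -6 - 3 = -9$)
$R{\left(d \right)} = 36$ ($R{\left(d \right)} = \left(-4\right) \left(-9\right) = 36$)
$v{\left(m \right)} = -72 - 2 m^{2} + 56 m$ ($v{\left(m \right)} = - 2 \left(\left(m^{2} - 28 m\right) + 36\right) = - 2 \left(36 + m^{2} - 28 m\right) = -72 - 2 m^{2} + 56 m$)
$\frac{985561}{v{\left(M{\left(K{\left(-5,-2 \right)} \right)} \right)}} = \frac{985561}{-72 - 2 \left(-5\right)^{2} + 56 \left(-5\right)} = \frac{985561}{-72 - 50 - 280} = \frac{985561}{-402} = 985561 \left(- \frac{1}{402}\right) = - \frac{985561}{402}$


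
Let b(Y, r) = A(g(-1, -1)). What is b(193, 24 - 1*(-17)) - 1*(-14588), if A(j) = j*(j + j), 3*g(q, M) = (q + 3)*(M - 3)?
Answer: 131420/9 ≈ 14602.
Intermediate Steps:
g(q, M) = (-3 + M)*(3 + q)/3 (g(q, M) = ((q + 3)*(M - 3))/3 = ((3 + q)*(-3 + M))/3 = ((-3 + M)*(3 + q))/3 = (-3 + M)*(3 + q)/3)
A(j) = 2*j² (A(j) = j*(2*j) = 2*j²)
b(Y, r) = 128/9 (b(Y, r) = 2*(-3 - 1 - 1*(-1) + (⅓)*(-1)*(-1))² = 2*(-3 - 1 + 1 + ⅓)² = 2*(-8/3)² = 2*(64/9) = 128/9)
b(193, 24 - 1*(-17)) - 1*(-14588) = 128/9 - 1*(-14588) = 128/9 + 14588 = 131420/9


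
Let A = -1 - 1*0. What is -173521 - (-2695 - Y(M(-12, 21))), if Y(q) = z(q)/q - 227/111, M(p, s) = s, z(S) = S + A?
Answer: -44244217/259 ≈ -1.7083e+5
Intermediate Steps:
A = -1 (A = -1 + 0 = -1)
z(S) = -1 + S (z(S) = S - 1 = -1 + S)
Y(q) = -227/111 + (-1 + q)/q (Y(q) = (-1 + q)/q - 227/111 = -227/111 + (-1 + q)/q)
-173521 - (-2695 - Y(M(-12, 21))) = -173521 - (-2695 - (-116/111 - 1/21)) = -173521 - (-2695 - 1*(-283/259)) = -173521 - (-2695 + 283/259) = -173521 - 1*(-697722/259) = -173521 + 697722/259 = -44244217/259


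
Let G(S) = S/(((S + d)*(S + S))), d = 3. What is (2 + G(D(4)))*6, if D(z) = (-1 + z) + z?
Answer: 123/10 ≈ 12.300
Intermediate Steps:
D(z) = -1 + 2*z
G(S) = 1/(2*(3 + S)) (G(S) = S/(((S + 3)*(S + S))) = S/(((3 + S)*(2*S))) = S/((2*S*(3 + S))) = S*(1/(2*S*(3 + S))) = 1/(2*(3 + S)))
(2 + G(D(4)))*6 = (2 + 1/(2*(3 + (-1 + 2*4))))*6 = (2 + 1/(2*(3 + (-1 + 8))))*6 = (2 + 1/(2*(3 + 7)))*6 = (2 + (½)/10)*6 = (2 + (½)*(⅒))*6 = (2 + 1/20)*6 = (41/20)*6 = 123/10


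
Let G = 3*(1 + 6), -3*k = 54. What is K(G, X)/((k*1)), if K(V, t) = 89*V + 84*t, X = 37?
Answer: -553/2 ≈ -276.50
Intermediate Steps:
k = -18 (k = -1/3*54 = -18)
G = 21 (G = 3*7 = 21)
K(V, t) = 84*t + 89*V
K(G, X)/((k*1)) = (84*37 + 89*21)/((-18*1)) = (3108 + 1869)/(-18) = 4977*(-1/18) = -553/2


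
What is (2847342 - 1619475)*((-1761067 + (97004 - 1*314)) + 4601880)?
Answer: 3606862996101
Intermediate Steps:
(2847342 - 1619475)*((-1761067 + (97004 - 1*314)) + 4601880) = 1227867*((-1761067 + (97004 - 314)) + 4601880) = 1227867*((-1761067 + 96690) + 4601880) = 1227867*(-1664377 + 4601880) = 1227867*2937503 = 3606862996101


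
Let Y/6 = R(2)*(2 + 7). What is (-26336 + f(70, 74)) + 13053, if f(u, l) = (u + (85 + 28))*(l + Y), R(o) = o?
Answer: 20023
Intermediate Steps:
Y = 108 (Y = 6*(2*(2 + 7)) = 6*(2*9) = 6*18 = 108)
f(u, l) = (108 + l)*(113 + u) (f(u, l) = (u + (85 + 28))*(l + 108) = (u + 113)*(108 + l) = (113 + u)*(108 + l) = (108 + l)*(113 + u))
(-26336 + f(70, 74)) + 13053 = (-26336 + (12204 + 108*70 + 113*74 + 74*70)) + 13053 = (-26336 + (12204 + 7560 + 8362 + 5180)) + 13053 = (-26336 + 33306) + 13053 = 6970 + 13053 = 20023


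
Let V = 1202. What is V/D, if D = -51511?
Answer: -1202/51511 ≈ -0.023335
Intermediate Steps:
V/D = 1202/(-51511) = 1202*(-1/51511) = -1202/51511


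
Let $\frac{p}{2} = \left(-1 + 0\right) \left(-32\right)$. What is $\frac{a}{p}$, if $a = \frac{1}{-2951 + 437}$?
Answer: $- \frac{1}{160896} \approx -6.2152 \cdot 10^{-6}$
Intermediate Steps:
$a = - \frac{1}{2514}$ ($a = \frac{1}{-2514} = - \frac{1}{2514} \approx -0.00039777$)
$p = 64$ ($p = 2 \left(-1 + 0\right) \left(-32\right) = 2 \left(\left(-1\right) \left(-32\right)\right) = 2 \cdot 32 = 64$)
$\frac{a}{p} = - \frac{1}{2514 \cdot 64} = \left(- \frac{1}{2514}\right) \frac{1}{64} = - \frac{1}{160896}$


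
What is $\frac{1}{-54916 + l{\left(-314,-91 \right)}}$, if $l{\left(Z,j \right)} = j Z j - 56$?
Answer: $- \frac{1}{2655206} \approx -3.7662 \cdot 10^{-7}$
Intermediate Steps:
$l{\left(Z,j \right)} = -56 + Z j^{2}$ ($l{\left(Z,j \right)} = Z j j - 56 = Z j^{2} - 56 = -56 + Z j^{2}$)
$\frac{1}{-54916 + l{\left(-314,-91 \right)}} = \frac{1}{-54916 - \left(56 + 314 \left(-91\right)^{2}\right)} = \frac{1}{-54916 - 2600290} = \frac{1}{-2655206} = - \frac{1}{2655206}$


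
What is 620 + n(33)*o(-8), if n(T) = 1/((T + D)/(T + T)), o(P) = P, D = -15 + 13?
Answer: 18692/31 ≈ 602.97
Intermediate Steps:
D = -2
n(T) = 2*T/(-2 + T) (n(T) = 1/((T - 2)/(T + T)) = 1/((-2 + T)/((2*T))) = 1/((-2 + T)*(1/(2*T))) = 1/((-2 + T)/(2*T)) = 2*T/(-2 + T))
620 + n(33)*o(-8) = 620 + (2*33/(-2 + 33))*(-8) = 620 + (2*33/31)*(-8) = 620 + (2*33*(1/31))*(-8) = 620 + (66/31)*(-8) = 620 - 528/31 = 18692/31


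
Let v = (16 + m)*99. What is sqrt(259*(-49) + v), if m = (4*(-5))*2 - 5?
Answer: I*sqrt(15562) ≈ 124.75*I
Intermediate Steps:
m = -45 (m = -20*2 - 5 = -40 - 5 = -45)
v = -2871 (v = (16 - 45)*99 = -29*99 = -2871)
sqrt(259*(-49) + v) = sqrt(259*(-49) - 2871) = sqrt(-12691 - 2871) = sqrt(-15562) = I*sqrt(15562)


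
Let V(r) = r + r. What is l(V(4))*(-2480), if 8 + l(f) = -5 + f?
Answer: 12400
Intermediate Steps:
V(r) = 2*r
l(f) = -13 + f (l(f) = -8 + (-5 + f) = -13 + f)
l(V(4))*(-2480) = (-13 + 2*4)*(-2480) = (-13 + 8)*(-2480) = -5*(-2480) = 12400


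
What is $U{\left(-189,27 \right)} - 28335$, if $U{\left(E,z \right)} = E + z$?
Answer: $-28497$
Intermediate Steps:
$U{\left(-189,27 \right)} - 28335 = \left(-189 + 27\right) - 28335 = -162 - 28335 = -28497$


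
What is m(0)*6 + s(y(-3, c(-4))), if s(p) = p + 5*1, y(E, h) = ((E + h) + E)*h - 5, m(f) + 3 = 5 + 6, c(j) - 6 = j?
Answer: 40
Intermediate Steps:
c(j) = 6 + j
m(f) = 8 (m(f) = -3 + (5 + 6) = -3 + 11 = 8)
y(E, h) = -5 + h*(h + 2*E) (y(E, h) = (h + 2*E)*h - 5 = h*(h + 2*E) - 5 = -5 + h*(h + 2*E))
s(p) = 5 + p (s(p) = p + 5 = 5 + p)
m(0)*6 + s(y(-3, c(-4))) = 8*6 + (5 + (-5 + (6 - 4)² + 2*(-3)*(6 - 4))) = 48 + (5 + (-5 + 2² + 2*(-3)*2)) = 48 + (5 + (-5 + 4 - 12)) = 48 + (5 - 13) = 48 - 8 = 40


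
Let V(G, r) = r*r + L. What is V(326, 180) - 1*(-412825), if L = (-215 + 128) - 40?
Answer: 445098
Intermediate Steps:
L = -127 (L = -87 - 40 = -127)
V(G, r) = -127 + r**2 (V(G, r) = r*r - 127 = r**2 - 127 = -127 + r**2)
V(326, 180) - 1*(-412825) = (-127 + 180**2) - 1*(-412825) = (-127 + 32400) + 412825 = 32273 + 412825 = 445098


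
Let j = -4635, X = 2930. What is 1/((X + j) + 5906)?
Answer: 1/4201 ≈ 0.00023804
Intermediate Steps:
1/((X + j) + 5906) = 1/((2930 - 4635) + 5906) = 1/(-1705 + 5906) = 1/4201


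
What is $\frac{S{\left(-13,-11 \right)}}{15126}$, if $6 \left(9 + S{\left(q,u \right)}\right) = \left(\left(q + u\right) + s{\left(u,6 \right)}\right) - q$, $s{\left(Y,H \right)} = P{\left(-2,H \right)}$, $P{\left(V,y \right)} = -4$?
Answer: $- \frac{23}{30252} \approx -0.00076028$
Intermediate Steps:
$s{\left(Y,H \right)} = -4$
$S{\left(q,u \right)} = - \frac{29}{3} + \frac{u}{6}$ ($S{\left(q,u \right)} = -9 + \frac{\left(\left(q + u\right) - 4\right) - q}{6} = -9 + \frac{\left(-4 + q + u\right) - q}{6} = -9 + \frac{-4 + u}{6} = -9 + \left(- \frac{2}{3} + \frac{u}{6}\right) = - \frac{29}{3} + \frac{u}{6}$)
$\frac{S{\left(-13,-11 \right)}}{15126} = \frac{- \frac{29}{3} + \frac{1}{6} \left(-11\right)}{15126} = \frac{- \frac{29}{3} - \frac{11}{6}}{15126} = \frac{1}{15126} \left(- \frac{23}{2}\right) = - \frac{23}{30252}$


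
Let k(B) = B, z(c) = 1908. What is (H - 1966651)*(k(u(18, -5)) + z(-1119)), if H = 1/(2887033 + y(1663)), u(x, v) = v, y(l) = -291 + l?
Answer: -10809962158887562/2888405 ≈ -3.7425e+9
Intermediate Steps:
H = 1/2888405 (H = 1/(2887033 + (-291 + 1663)) = 1/(2887033 + 1372) = 1/2888405 ≈ 3.4621e-7)
(H - 1966651)*(k(u(18, -5)) + z(-1119)) = (1/2888405 - 1966651)*(-5 + 1908) = -5680484581654/2888405*1903 = -10809962158887562/2888405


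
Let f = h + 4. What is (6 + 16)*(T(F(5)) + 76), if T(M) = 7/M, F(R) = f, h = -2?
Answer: 1749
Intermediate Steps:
f = 2 (f = -2 + 4 = 2)
F(R) = 2
(6 + 16)*(T(F(5)) + 76) = (6 + 16)*(7/2 + 76) = 22*(7*(1/2) + 76) = 22*(7/2 + 76) = 22*(159/2) = 1749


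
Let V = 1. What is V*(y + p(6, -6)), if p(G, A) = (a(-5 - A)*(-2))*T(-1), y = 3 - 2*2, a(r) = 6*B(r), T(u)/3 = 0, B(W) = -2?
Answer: -1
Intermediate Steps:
T(u) = 0 (T(u) = 3*0 = 0)
a(r) = -12 (a(r) = 6*(-2) = -12)
y = -1 (y = 3 - 4 = -1)
p(G, A) = 0 (p(G, A) = -12*(-2)*0 = 24*0 = 0)
V*(y + p(6, -6)) = 1*(-1 + 0) = 1*(-1) = -1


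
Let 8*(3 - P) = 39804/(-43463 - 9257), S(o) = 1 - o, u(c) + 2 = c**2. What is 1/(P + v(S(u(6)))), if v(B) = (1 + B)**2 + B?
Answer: 105440/104817311 ≈ 0.0010059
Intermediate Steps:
u(c) = -2 + c**2
v(B) = B + (1 + B)**2
P = 326271/105440 (P = 3 - 9951/(2*(-43463 - 9257)) = 3 - 9951/(2*(-52720)) = 3 - 9951*(-1)/(2*52720) = 3 - 1/8*(-9951/13180) = 3 + 9951/105440 = 326271/105440 ≈ 3.0944)
1/(P + v(S(u(6)))) = 1/(326271/105440 + ((1 - (-2 + 6**2)) + (1 + (1 - (-2 + 6**2)))**2)) = 1/(326271/105440 + ((1 - (-2 + 36)) + (1 + (1 - (-2 + 36)))**2)) = 1/(326271/105440 + ((1 - 1*34) + (1 + (1 - 1*34))**2)) = 1/(326271/105440 + ((1 - 34) + (1 + (1 - 34))**2)) = 1/(326271/105440 + (-33 + (1 - 33)**2)) = 1/(326271/105440 + (-33 + (-32)**2)) = 1/(326271/105440 + (-33 + 1024)) = 1/(326271/105440 + 991) = 1/(104817311/105440) = 105440/104817311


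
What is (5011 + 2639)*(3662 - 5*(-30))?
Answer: 29161800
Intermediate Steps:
(5011 + 2639)*(3662 - 5*(-30)) = 7650*(3662 + 150) = 7650*3812 = 29161800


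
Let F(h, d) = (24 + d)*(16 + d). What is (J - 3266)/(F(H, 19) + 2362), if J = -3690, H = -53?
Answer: -6956/3867 ≈ -1.7988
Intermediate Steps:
F(h, d) = (16 + d)*(24 + d)
(J - 3266)/(F(H, 19) + 2362) = (-3690 - 3266)/((384 + 19² + 40*19) + 2362) = -6956/((384 + 361 + 760) + 2362) = -6956/(1505 + 2362) = -6956/3867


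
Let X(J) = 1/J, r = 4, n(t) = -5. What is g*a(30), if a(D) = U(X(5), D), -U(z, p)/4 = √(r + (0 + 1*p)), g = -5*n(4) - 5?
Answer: -80*√34 ≈ -466.48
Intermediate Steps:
g = 20 (g = -5*(-5) - 5 = 25 - 5 = 20)
U(z, p) = -4*√(4 + p) (U(z, p) = -4*√(4 + (0 + 1*p)) = -4*√(4 + (0 + p)) = -4*√(4 + p))
a(D) = -4*√(4 + D)
g*a(30) = 20*(-4*√(4 + 30)) = 20*(-4*√34) = -80*√34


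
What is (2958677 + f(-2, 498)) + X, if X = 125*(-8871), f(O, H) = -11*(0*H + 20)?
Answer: 1849582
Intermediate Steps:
f(O, H) = -220 (f(O, H) = -11*(0 + 20) = -11*20 = -220)
X = -1108875
(2958677 + f(-2, 498)) + X = (2958677 - 220) - 1108875 = 2958457 - 1108875 = 1849582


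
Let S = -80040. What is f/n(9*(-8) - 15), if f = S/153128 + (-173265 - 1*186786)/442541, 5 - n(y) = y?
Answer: -2829839724/194825577463 ≈ -0.014525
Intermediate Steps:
n(y) = 5 - y
f = -11319358896/8470677281 (f = -80040/153128 + (-173265 - 1*186786)/442541 = -80040*1/153128 + (-173265 - 186786)*(1/442541) = -10005/19141 - 360051*1/442541 = -10005/19141 - 360051/442541 = -11319358896/8470677281 ≈ -1.3363)
f/n(9*(-8) - 15) = -11319358896/(8470677281*(5 - (9*(-8) - 15))) = -11319358896/(8470677281*(5 - (-72 - 15))) = -11319358896/(8470677281*(5 - 1*(-87))) = -11319358896/(8470677281*(5 + 87)) = -11319358896/8470677281/92 = -11319358896/8470677281*1/92 = -2829839724/194825577463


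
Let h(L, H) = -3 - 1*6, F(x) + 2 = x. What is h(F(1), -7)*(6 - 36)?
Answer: 270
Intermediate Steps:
F(x) = -2 + x
h(L, H) = -9 (h(L, H) = -3 - 6 = -9)
h(F(1), -7)*(6 - 36) = -9*(6 - 36) = -9*(-30) = 270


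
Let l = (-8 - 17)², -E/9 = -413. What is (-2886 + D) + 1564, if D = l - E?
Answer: -4414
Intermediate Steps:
E = 3717 (E = -9*(-413) = 3717)
l = 625 (l = (-25)² = 625)
D = -3092 (D = 625 - 1*3717 = 625 - 3717 = -3092)
(-2886 + D) + 1564 = (-2886 - 3092) + 1564 = -5978 + 1564 = -4414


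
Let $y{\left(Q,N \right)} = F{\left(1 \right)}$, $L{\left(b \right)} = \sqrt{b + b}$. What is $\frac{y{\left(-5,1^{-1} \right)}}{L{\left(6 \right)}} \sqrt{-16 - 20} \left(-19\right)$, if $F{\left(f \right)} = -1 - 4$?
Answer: $95 i \sqrt{3} \approx 164.54 i$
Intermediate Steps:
$F{\left(f \right)} = -5$ ($F{\left(f \right)} = -1 - 4 = -5$)
$L{\left(b \right)} = \sqrt{2} \sqrt{b}$ ($L{\left(b \right)} = \sqrt{2 b} = \sqrt{2} \sqrt{b}$)
$y{\left(Q,N \right)} = -5$
$\frac{y{\left(-5,1^{-1} \right)}}{L{\left(6 \right)}} \sqrt{-16 - 20} \left(-19\right) = - \frac{5}{\sqrt{2} \sqrt{6}} \sqrt{-16 - 20} \left(-19\right) = - \frac{5}{2 \sqrt{3}} \sqrt{-36} \left(-19\right) = - 5 \frac{\sqrt{3}}{6} \cdot 6 i \left(-19\right) = - \frac{5 \sqrt{3}}{6} \cdot 6 i \left(-19\right) = - 5 i \sqrt{3} \left(-19\right) = 95 i \sqrt{3}$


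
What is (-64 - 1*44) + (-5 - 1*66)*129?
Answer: -9267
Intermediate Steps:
(-64 - 1*44) + (-5 - 1*66)*129 = (-64 - 44) + (-5 - 66)*129 = -108 - 71*129 = -108 - 9159 = -9267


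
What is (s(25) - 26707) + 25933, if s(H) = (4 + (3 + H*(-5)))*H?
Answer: -3724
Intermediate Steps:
s(H) = H*(7 - 5*H) (s(H) = (4 + (3 - 5*H))*H = (7 - 5*H)*H = H*(7 - 5*H))
(s(25) - 26707) + 25933 = (25*(7 - 5*25) - 26707) + 25933 = (25*(7 - 125) - 26707) + 25933 = (25*(-118) - 26707) + 25933 = (-2950 - 26707) + 25933 = -29657 + 25933 = -3724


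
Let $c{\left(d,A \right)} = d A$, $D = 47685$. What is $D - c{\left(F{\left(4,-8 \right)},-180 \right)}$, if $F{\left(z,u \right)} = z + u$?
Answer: $46965$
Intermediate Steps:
$F{\left(z,u \right)} = u + z$
$c{\left(d,A \right)} = A d$
$D - c{\left(F{\left(4,-8 \right)},-180 \right)} = 47685 - - 180 \left(-8 + 4\right) = 47685 - \left(-180\right) \left(-4\right) = 47685 - 720 = 46965$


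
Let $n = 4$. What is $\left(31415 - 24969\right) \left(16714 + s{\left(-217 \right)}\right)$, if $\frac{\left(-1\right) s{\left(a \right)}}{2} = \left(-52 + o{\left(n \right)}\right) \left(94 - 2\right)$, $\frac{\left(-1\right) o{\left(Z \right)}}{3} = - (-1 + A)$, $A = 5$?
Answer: $155181004$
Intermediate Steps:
$o{\left(Z \right)} = 12$ ($o{\left(Z \right)} = - 3 \left(- (-1 + 5)\right) = - 3 \left(\left(-1\right) 4\right) = \left(-3\right) \left(-4\right) = 12$)
$s{\left(a \right)} = 7360$ ($s{\left(a \right)} = - 2 \left(-52 + 12\right) \left(94 - 2\right) = - 2 \left(\left(-40\right) 92\right) = \left(-2\right) \left(-3680\right) = 7360$)
$\left(31415 - 24969\right) \left(16714 + s{\left(-217 \right)}\right) = \left(31415 - 24969\right) \left(16714 + 7360\right) = 6446 \cdot 24074 = 155181004$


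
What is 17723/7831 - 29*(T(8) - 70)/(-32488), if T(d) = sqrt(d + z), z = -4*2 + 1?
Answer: 560114993/254413528 ≈ 2.2016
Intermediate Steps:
z = -7 (z = -8 + 1 = -7)
T(d) = sqrt(-7 + d) (T(d) = sqrt(d - 7) = sqrt(-7 + d))
17723/7831 - 29*(T(8) - 70)/(-32488) = 17723/7831 - 29*(sqrt(-7 + 8) - 70)/(-32488) = 17723*(1/7831) - 29*(sqrt(1) - 70)*(-1/32488) = 17723/7831 - 29*(1 - 70)*(-1/32488) = 17723/7831 - 29*(-69)*(-1/32488) = 17723/7831 + 2001*(-1/32488) = 17723/7831 - 2001/32488 = 560114993/254413528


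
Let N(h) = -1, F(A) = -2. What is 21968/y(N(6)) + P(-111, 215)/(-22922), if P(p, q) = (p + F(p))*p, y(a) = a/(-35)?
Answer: 17624254817/22922 ≈ 7.6888e+5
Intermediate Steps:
y(a) = -a/35 (y(a) = a*(-1/35) = -a/35)
P(p, q) = p*(-2 + p) (P(p, q) = (p - 2)*p = (-2 + p)*p = p*(-2 + p))
21968/y(N(6)) + P(-111, 215)/(-22922) = 21968/((-1/35*(-1))) - 111*(-2 - 111)/(-22922) = 21968/(1/35) - 111*(-113)*(-1/22922) = 21968*35 + 12543*(-1/22922) = 768880 - 12543/22922 = 17624254817/22922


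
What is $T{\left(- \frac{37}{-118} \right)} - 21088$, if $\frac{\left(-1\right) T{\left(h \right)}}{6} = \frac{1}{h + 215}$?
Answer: $- \frac{178594508}{8469} \approx -21088.0$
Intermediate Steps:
$T{\left(h \right)} = - \frac{6}{215 + h}$ ($T{\left(h \right)} = - \frac{6}{h + 215} = - \frac{6}{215 + h}$)
$T{\left(- \frac{37}{-118} \right)} - 21088 = - \frac{6}{215 - \frac{37}{-118}} - 21088 = - \frac{6}{215 - - \frac{37}{118}} - 21088 = - \frac{6}{215 + \frac{37}{118}} - 21088 = - \frac{6}{\frac{25407}{118}} - 21088 = \left(-6\right) \frac{118}{25407} - 21088 = - \frac{236}{8469} - 21088 = - \frac{178594508}{8469}$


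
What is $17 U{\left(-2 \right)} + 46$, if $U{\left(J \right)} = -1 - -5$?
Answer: $114$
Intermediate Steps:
$U{\left(J \right)} = 4$ ($U{\left(J \right)} = -1 + 5 = 4$)
$17 U{\left(-2 \right)} + 46 = 17 \cdot 4 + 46 = 68 + 46 = 114$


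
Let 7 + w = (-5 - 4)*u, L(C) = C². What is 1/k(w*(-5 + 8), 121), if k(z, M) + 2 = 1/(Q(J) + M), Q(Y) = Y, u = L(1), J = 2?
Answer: -123/245 ≈ -0.50204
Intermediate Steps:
u = 1 (u = 1² = 1)
w = -16 (w = -7 + (-5 - 4)*1 = -7 - 9*1 = -7 - 9 = -16)
k(z, M) = -2 + 1/(2 + M)
1/k(w*(-5 + 8), 121) = 1/((-3 - 2*121)/(2 + 121)) = 1/((-3 - 242)/123) = 1/((1/123)*(-245)) = 1/(-245/123) = -123/245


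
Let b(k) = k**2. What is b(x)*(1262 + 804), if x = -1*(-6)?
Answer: 74376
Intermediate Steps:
x = 6
b(x)*(1262 + 804) = 6**2*(1262 + 804) = 36*2066 = 74376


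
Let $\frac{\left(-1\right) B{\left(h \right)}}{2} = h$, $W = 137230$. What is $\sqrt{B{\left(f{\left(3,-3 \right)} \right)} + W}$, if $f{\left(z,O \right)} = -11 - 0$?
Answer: $2 \sqrt{34313} \approx 370.48$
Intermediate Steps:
$f{\left(z,O \right)} = -11$ ($f{\left(z,O \right)} = -11 + 0 = -11$)
$B{\left(h \right)} = - 2 h$
$\sqrt{B{\left(f{\left(3,-3 \right)} \right)} + W} = \sqrt{\left(-2\right) \left(-11\right) + 137230} = \sqrt{22 + 137230} = \sqrt{137252} = 2 \sqrt{34313}$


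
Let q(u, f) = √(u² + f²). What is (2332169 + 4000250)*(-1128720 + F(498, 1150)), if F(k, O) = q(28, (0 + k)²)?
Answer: -7147527973680 + 126648380*√153764962 ≈ -5.5771e+12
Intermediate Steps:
q(u, f) = √(f² + u²)
F(k, O) = √(784 + k⁴) (F(k, O) = √(((0 + k)²)² + 28²) = √((k²)² + 784) = √(k⁴ + 784) = √(784 + k⁴))
(2332169 + 4000250)*(-1128720 + F(498, 1150)) = (2332169 + 4000250)*(-1128720 + √(784 + 498⁴)) = 6332419*(-1128720 + √(784 + 61505984016)) = 6332419*(-1128720 + √61505984800) = 6332419*(-1128720 + 20*√153764962) = -7147527973680 + 126648380*√153764962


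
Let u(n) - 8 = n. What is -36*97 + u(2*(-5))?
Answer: -3494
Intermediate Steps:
u(n) = 8 + n
-36*97 + u(2*(-5)) = -36*97 + (8 + 2*(-5)) = -3492 + (8 - 10) = -3492 - 2 = -3494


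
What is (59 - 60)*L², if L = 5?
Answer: -25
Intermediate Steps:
(59 - 60)*L² = (59 - 60)*5² = -1*25 = -25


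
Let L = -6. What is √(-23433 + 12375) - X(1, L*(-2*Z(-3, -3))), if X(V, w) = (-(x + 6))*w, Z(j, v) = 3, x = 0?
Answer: 216 + I*√11058 ≈ 216.0 + 105.16*I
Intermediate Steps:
X(V, w) = -6*w (X(V, w) = (-(0 + 6))*w = (-1*6)*w = -6*w)
√(-23433 + 12375) - X(1, L*(-2*Z(-3, -3))) = √(-23433 + 12375) - (-6)*(-(-12)*3) = √(-11058) - (-6)*(-6*(-6)) = I*√11058 - (-6)*36 = I*√11058 - 1*(-216) = I*√11058 + 216 = 216 + I*√11058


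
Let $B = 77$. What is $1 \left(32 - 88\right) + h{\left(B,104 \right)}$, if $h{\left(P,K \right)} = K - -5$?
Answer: $53$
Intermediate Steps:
$h{\left(P,K \right)} = 5 + K$ ($h{\left(P,K \right)} = K + 5 = 5 + K$)
$1 \left(32 - 88\right) + h{\left(B,104 \right)} = 1 \left(32 - 88\right) + \left(5 + 104\right) = 1 \left(-56\right) + 109 = -56 + 109 = 53$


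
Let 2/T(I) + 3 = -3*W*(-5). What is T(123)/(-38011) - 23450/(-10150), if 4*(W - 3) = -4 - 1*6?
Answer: 22920517/9920871 ≈ 2.3103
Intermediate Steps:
W = ½ (W = 3 + (-4 - 1*6)/4 = 3 + (-4 - 6)/4 = 3 + (¼)*(-10) = 3 - 5/2 = ½ ≈ 0.50000)
T(I) = 4/9 (T(I) = 2/(-3 - 3*½*(-5)) = 2/(-3 - 3/2*(-5)) = 2/(-3 + 15/2) = 2/(9/2) = 2*(2/9) = 4/9)
T(123)/(-38011) - 23450/(-10150) = (4/9)/(-38011) - 23450/(-10150) = (4/9)*(-1/38011) - 23450*(-1/10150) = -4/342099 + 67/29 = 22920517/9920871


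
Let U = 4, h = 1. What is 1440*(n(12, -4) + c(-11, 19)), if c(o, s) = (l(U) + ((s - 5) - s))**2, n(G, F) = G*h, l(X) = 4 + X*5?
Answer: 537120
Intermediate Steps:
l(X) = 4 + 5*X
n(G, F) = G (n(G, F) = G*1 = G)
c(o, s) = 361 (c(o, s) = ((4 + 5*4) + ((s - 5) - s))**2 = ((4 + 20) + ((-5 + s) - s))**2 = (24 - 5)**2 = 19**2 = 361)
1440*(n(12, -4) + c(-11, 19)) = 1440*(12 + 361) = 1440*373 = 537120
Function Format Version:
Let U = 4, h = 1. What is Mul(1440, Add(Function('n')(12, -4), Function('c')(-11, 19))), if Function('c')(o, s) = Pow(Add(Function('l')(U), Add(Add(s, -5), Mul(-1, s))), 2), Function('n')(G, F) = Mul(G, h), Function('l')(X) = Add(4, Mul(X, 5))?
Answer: 537120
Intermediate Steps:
Function('l')(X) = Add(4, Mul(5, X))
Function('n')(G, F) = G (Function('n')(G, F) = Mul(G, 1) = G)
Function('c')(o, s) = 361 (Function('c')(o, s) = Pow(Add(Add(4, Mul(5, 4)), Add(Add(s, -5), Mul(-1, s))), 2) = Pow(Add(Add(4, 20), Add(Add(-5, s), Mul(-1, s))), 2) = Pow(Add(24, -5), 2) = Pow(19, 2) = 361)
Mul(1440, Add(Function('n')(12, -4), Function('c')(-11, 19))) = Mul(1440, Add(12, 361)) = Mul(1440, 373) = 537120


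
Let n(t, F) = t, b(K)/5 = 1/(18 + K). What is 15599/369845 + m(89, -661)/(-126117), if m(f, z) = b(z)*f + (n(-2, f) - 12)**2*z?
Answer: 32074893652654/29991926019195 ≈ 1.0695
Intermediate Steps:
b(K) = 5/(18 + K)
m(f, z) = 196*z + 5*f/(18 + z) (m(f, z) = (5/(18 + z))*f + (-2 - 12)**2*z = 5*f/(18 + z) + (-14)**2*z = 5*f/(18 + z) + 196*z = 196*z + 5*f/(18 + z))
15599/369845 + m(89, -661)/(-126117) = 15599/369845 + ((5*89 + 196*(-661)*(18 - 661))/(18 - 661))/(-126117) = 15599*(1/369845) + ((445 + 196*(-661)*(-643))/(-643))*(-1/126117) = 15599/369845 - (445 + 83304508)/643*(-1/126117) = 15599/369845 - 1/643*83304953*(-1/126117) = 15599/369845 - 83304953/643*(-1/126117) = 15599/369845 + 83304953/81093231 = 32074893652654/29991926019195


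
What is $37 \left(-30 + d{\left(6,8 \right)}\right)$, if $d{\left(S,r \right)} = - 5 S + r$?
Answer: $-1924$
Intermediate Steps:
$d{\left(S,r \right)} = r - 5 S$
$37 \left(-30 + d{\left(6,8 \right)}\right) = 37 \left(-30 + \left(8 - 30\right)\right) = 37 \left(-30 - 22\right) = 37 \left(-52\right) = -1924$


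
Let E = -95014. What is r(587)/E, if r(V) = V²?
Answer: -344569/95014 ≈ -3.6265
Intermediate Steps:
r(587)/E = 587²/(-95014) = 344569*(-1/95014) = -344569/95014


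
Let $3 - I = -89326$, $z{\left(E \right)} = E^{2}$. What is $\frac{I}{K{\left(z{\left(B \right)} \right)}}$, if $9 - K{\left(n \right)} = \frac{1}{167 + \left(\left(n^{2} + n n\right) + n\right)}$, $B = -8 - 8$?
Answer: $\frac{11746316855}{1183454} \approx 9925.5$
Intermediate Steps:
$B = -16$
$K{\left(n \right)} = 9 - \frac{1}{167 + n + 2 n^{2}}$ ($K{\left(n \right)} = 9 - \frac{1}{167 + \left(\left(n^{2} + n n\right) + n\right)} = 9 - \frac{1}{167 + \left(\left(n^{2} + n^{2}\right) + n\right)} = 9 - \frac{1}{167 + \left(2 n^{2} + n\right)} = 9 - \frac{1}{167 + \left(n + 2 n^{2}\right)} = 9 - \frac{1}{167 + n + 2 n^{2}}$)
$I = 89329$ ($I = 3 - -89326 = 3 + 89326 = 89329$)
$\frac{I}{K{\left(z{\left(B \right)} \right)}} = \frac{89329}{\frac{1}{167 + \left(-16\right)^{2} + 2 \left(\left(-16\right)^{2}\right)^{2}} \left(1502 + 9 \left(-16\right)^{2} + 18 \left(\left(-16\right)^{2}\right)^{2}\right)} = \frac{89329}{\frac{1}{167 + 256 + 2 \cdot 256^{2}} \left(1502 + 9 \cdot 256 + 18 \cdot 256^{2}\right)} = \frac{89329}{\frac{1}{167 + 256 + 2 \cdot 65536} \left(1502 + 2304 + 18 \cdot 65536\right)} = \frac{89329}{\frac{1}{167 + 256 + 131072} \left(1502 + 2304 + 1179648\right)} = \frac{89329}{\frac{1}{131495} \cdot 1183454} = \frac{89329}{\frac{1183454}{131495}} = 89329 \cdot \frac{131495}{1183454} = \frac{11746316855}{1183454}$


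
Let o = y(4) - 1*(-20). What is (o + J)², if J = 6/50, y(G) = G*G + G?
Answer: 1006009/625 ≈ 1609.6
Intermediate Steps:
y(G) = G + G² (y(G) = G² + G = G + G²)
o = 40 (o = 4*(1 + 4) - 1*(-20) = 4*5 + 20 = 20 + 20 = 40)
J = 3/25 (J = 6*(1/50) = 3/25 ≈ 0.12000)
(o + J)² = (40 + 3/25)² = (1003/25)² = 1006009/625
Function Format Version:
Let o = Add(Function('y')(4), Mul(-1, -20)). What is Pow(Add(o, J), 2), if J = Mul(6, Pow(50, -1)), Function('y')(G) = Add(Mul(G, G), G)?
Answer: Rational(1006009, 625) ≈ 1609.6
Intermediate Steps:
Function('y')(G) = Add(G, Pow(G, 2)) (Function('y')(G) = Add(Pow(G, 2), G) = Add(G, Pow(G, 2)))
o = 40 (o = Add(Mul(4, Add(1, 4)), Mul(-1, -20)) = Add(Mul(4, 5), 20) = Add(20, 20) = 40)
J = Rational(3, 25) (J = Mul(6, Rational(1, 50)) = Rational(3, 25) ≈ 0.12000)
Pow(Add(o, J), 2) = Pow(Add(40, Rational(3, 25)), 2) = Pow(Rational(1003, 25), 2) = Rational(1006009, 625)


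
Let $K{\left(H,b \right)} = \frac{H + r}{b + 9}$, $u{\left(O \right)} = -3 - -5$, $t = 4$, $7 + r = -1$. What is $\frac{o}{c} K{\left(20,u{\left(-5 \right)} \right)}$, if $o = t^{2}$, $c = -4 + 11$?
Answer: $\frac{192}{77} \approx 2.4935$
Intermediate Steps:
$r = -8$ ($r = -7 - 1 = -8$)
$u{\left(O \right)} = 2$ ($u{\left(O \right)} = -3 + 5 = 2$)
$c = 7$
$K{\left(H,b \right)} = \frac{-8 + H}{9 + b}$ ($K{\left(H,b \right)} = \frac{H - 8}{b + 9} = \frac{-8 + H}{9 + b}$)
$o = 16$ ($o = 4^{2} = 16$)
$\frac{o}{c} K{\left(20,u{\left(-5 \right)} \right)} = \frac{16}{7} \frac{-8 + 20}{9 + 2} = 16 \cdot \frac{1}{7} \cdot \frac{1}{11} \cdot 12 = \frac{16 \cdot \frac{1}{11} \cdot 12}{7} = \frac{16}{7} \cdot \frac{12}{11} = \frac{192}{77}$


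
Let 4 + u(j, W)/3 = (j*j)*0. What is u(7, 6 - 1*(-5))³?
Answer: -1728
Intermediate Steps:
u(j, W) = -12 (u(j, W) = -12 + 3*((j*j)*0) = -12 + 3*(j²*0) = -12 + 3*0 = -12 + 0 = -12)
u(7, 6 - 1*(-5))³ = (-12)³ = -1728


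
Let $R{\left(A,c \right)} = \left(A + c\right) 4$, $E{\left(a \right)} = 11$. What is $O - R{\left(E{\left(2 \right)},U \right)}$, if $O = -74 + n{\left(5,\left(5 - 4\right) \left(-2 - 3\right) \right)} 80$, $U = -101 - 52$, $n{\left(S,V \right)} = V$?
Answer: $94$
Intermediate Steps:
$U = -153$
$R{\left(A,c \right)} = 4 A + 4 c$
$O = -474$ ($O = -74 + \left(5 - 4\right) \left(-2 - 3\right) 80 = -74 + 1 \left(-5\right) 80 = -74 - 400 = -474$)
$O - R{\left(E{\left(2 \right)},U \right)} = -474 - \left(4 \cdot 11 + 4 \left(-153\right)\right) = -474 - \left(44 - 612\right) = -474 - -568 = -474 + 568 = 94$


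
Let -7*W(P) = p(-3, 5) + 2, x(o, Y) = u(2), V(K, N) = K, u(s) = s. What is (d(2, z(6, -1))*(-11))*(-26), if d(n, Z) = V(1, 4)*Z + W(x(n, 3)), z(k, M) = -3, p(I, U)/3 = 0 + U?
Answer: -10868/7 ≈ -1552.6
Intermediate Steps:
p(I, U) = 3*U (p(I, U) = 3*(0 + U) = 3*U)
x(o, Y) = 2
W(P) = -17/7 (W(P) = -(3*5 + 2)/7 = -(15 + 2)/7 = -1/7*17 = -17/7)
d(n, Z) = -17/7 + Z (d(n, Z) = 1*Z - 17/7 = Z - 17/7 = -17/7 + Z)
(d(2, z(6, -1))*(-11))*(-26) = ((-17/7 - 3)*(-11))*(-26) = -38/7*(-11)*(-26) = (418/7)*(-26) = -10868/7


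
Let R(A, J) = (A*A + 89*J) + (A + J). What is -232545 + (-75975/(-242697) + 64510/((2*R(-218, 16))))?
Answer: -917037980784735/3943502654 ≈ -2.3254e+5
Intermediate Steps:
R(A, J) = A + A**2 + 90*J (R(A, J) = (A**2 + 89*J) + (A + J) = A + A**2 + 90*J)
-232545 + (-75975/(-242697) + 64510/((2*R(-218, 16)))) = -232545 + (-75975/(-242697) + 64510/((2*(-218 + (-218)**2 + 90*16)))) = -232545 + (-75975*(-1/242697) + 64510/((2*(-218 + 47524 + 1440)))) = -232545 + (25325/80899 + 64510/((2*48746))) = -232545 + (25325/80899 + 64510/97492) = -232545 + (25325/80899 + 64510*(1/97492)) = -232545 + (25325/80899 + 32255/48746) = -232545 + 3843889695/3943502654 = -917037980784735/3943502654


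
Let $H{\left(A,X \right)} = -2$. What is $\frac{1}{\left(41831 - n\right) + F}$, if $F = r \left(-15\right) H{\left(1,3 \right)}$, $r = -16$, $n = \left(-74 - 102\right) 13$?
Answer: $\frac{1}{43639} \approx 2.2915 \cdot 10^{-5}$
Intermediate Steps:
$n = -2288$ ($n = \left(-176\right) 13 = -2288$)
$F = -480$ ($F = \left(-16\right) \left(-15\right) \left(-2\right) = 240 \left(-2\right) = -480$)
$\frac{1}{\left(41831 - n\right) + F} = \frac{1}{\left(41831 - -2288\right) - 480} = \frac{1}{\left(41831 + 2288\right) - 480} = \frac{1}{44119 - 480} = \frac{1}{43639}$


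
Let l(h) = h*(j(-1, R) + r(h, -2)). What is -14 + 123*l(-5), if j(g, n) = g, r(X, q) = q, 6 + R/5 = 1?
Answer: 1831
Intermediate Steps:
R = -25 (R = -30 + 5*1 = -30 + 5 = -25)
l(h) = -3*h (l(h) = h*(-1 - 2) = h*(-3) = -3*h)
-14 + 123*l(-5) = -14 + 123*(-3*(-5)) = -14 + 123*15 = -14 + 1845 = 1831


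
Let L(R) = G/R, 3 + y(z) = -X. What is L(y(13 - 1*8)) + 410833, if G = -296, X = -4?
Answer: 410537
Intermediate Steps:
y(z) = 1 (y(z) = -3 - 1*(-4) = -3 + 4 = 1)
L(R) = -296/R
L(y(13 - 1*8)) + 410833 = -296/1 + 410833 = -296*1 + 410833 = -296 + 410833 = 410537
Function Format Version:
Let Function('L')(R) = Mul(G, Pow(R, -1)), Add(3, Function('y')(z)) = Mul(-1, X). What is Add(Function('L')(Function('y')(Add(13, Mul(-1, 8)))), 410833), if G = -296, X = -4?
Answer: 410537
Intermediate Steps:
Function('y')(z) = 1 (Function('y')(z) = Add(-3, Mul(-1, -4)) = Add(-3, 4) = 1)
Function('L')(R) = Mul(-296, Pow(R, -1))
Add(Function('L')(Function('y')(Add(13, Mul(-1, 8)))), 410833) = Add(Mul(-296, Pow(1, -1)), 410833) = Add(Mul(-296, 1), 410833) = Add(-296, 410833) = 410537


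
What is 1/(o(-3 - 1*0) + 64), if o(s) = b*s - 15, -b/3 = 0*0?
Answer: 1/49 ≈ 0.020408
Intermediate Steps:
b = 0 (b = -0*0 = -3*0 = 0)
o(s) = -15 (o(s) = 0*s - 15 = 0 - 15 = -15)
1/(o(-3 - 1*0) + 64) = 1/(-15 + 64) = 1/49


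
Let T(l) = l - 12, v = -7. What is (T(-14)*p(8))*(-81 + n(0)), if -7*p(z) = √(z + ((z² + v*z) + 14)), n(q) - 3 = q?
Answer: -2028*√30/7 ≈ -1586.8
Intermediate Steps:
T(l) = -12 + l
n(q) = 3 + q
p(z) = -√(14 + z² - 6*z)/7 (p(z) = -√(z + ((z² - 7*z) + 14))/7 = -√(z + (14 + z² - 7*z))/7 = -√(14 + z² - 6*z)/7)
(T(-14)*p(8))*(-81 + n(0)) = ((-12 - 14)*(-√(14 + 8² - 6*8)/7))*(-81 + (3 + 0)) = (-(-26)*√(14 + 64 - 48)/7)*(-81 + 3) = -(-26)*√30/7*(-78) = (26*√30/7)*(-78) = -2028*√30/7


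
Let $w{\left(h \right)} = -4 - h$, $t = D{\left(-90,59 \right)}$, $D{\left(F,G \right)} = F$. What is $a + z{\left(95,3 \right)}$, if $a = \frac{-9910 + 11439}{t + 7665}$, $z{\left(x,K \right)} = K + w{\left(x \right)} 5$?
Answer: $- \frac{3725371}{7575} \approx -491.8$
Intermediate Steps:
$t = -90$
$z{\left(x,K \right)} = -20 + K - 5 x$ ($z{\left(x,K \right)} = K + \left(-4 - x\right) 5 = K - \left(20 + 5 x\right) = -20 + K - 5 x$)
$a = \frac{1529}{7575}$ ($a = \frac{-9910 + 11439}{-90 + 7665} = \frac{1529}{7575} \approx 0.20185$)
$a + z{\left(95,3 \right)} = \frac{1529}{7575} - 492 = - \frac{3725371}{7575}$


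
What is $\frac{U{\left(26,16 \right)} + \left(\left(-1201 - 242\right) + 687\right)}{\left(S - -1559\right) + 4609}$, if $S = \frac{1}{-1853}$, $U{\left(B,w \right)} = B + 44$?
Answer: $- \frac{1271158}{11429303} \approx -0.11122$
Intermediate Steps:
$U{\left(B,w \right)} = 44 + B$
$S = - \frac{1}{1853} \approx -0.00053967$
$\frac{U{\left(26,16 \right)} + \left(\left(-1201 - 242\right) + 687\right)}{\left(S - -1559\right) + 4609} = \frac{\left(44 + 26\right) + \left(\left(-1201 - 242\right) + 687\right)}{\left(- \frac{1}{1853} - -1559\right) + 4609} = \frac{70 + \left(-1443 + 687\right)}{\left(- \frac{1}{1853} + 1559\right) + 4609} = \frac{70 - 756}{\frac{2888826}{1853} + 4609} = - \frac{686}{\frac{11429303}{1853}} = \left(-686\right) \frac{1853}{11429303} = - \frac{1271158}{11429303}$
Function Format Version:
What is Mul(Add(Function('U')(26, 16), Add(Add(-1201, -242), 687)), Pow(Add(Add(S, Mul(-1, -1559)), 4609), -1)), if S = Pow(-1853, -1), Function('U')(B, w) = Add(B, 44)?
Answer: Rational(-1271158, 11429303) ≈ -0.11122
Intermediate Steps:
Function('U')(B, w) = Add(44, B)
S = Rational(-1, 1853) ≈ -0.00053967
Mul(Add(Function('U')(26, 16), Add(Add(-1201, -242), 687)), Pow(Add(Add(S, Mul(-1, -1559)), 4609), -1)) = Mul(Add(Add(44, 26), Add(Add(-1201, -242), 687)), Pow(Add(Add(Rational(-1, 1853), Mul(-1, -1559)), 4609), -1)) = Mul(Add(70, Add(-1443, 687)), Pow(Add(Add(Rational(-1, 1853), 1559), 4609), -1)) = Mul(Add(70, -756), Pow(Add(Rational(2888826, 1853), 4609), -1)) = Mul(-686, Pow(Rational(11429303, 1853), -1)) = Mul(-686, Rational(1853, 11429303)) = Rational(-1271158, 11429303)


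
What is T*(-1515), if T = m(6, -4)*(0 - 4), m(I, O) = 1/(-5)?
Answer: -1212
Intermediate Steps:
m(I, O) = -⅕
T = ⅘ (T = -(0 - 4)/5 = -⅕*(-4) = ⅘ ≈ 0.80000)
T*(-1515) = (⅘)*(-1515) = -1212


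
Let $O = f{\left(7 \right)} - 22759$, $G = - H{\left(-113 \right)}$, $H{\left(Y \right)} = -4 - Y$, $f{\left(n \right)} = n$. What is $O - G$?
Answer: $-22643$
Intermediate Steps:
$G = -109$ ($G = - (-4 - -113) = - (-4 + 113) = \left(-1\right) 109 = -109$)
$O = -22752$ ($O = 7 - 22759 = -22752$)
$O - G = -22752 - -109 = -22752 + 109 = -22643$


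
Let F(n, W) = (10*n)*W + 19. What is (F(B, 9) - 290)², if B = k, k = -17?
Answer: 3243601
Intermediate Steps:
B = -17
F(n, W) = 19 + 10*W*n (F(n, W) = 10*W*n + 19 = 19 + 10*W*n)
(F(B, 9) - 290)² = ((19 + 10*9*(-17)) - 290)² = ((19 - 1530) - 290)² = (-1511 - 290)² = (-1801)² = 3243601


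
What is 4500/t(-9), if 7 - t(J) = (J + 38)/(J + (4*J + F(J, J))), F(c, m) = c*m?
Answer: 162000/223 ≈ 726.46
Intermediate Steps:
t(J) = 7 - (38 + J)/(J**2 + 5*J) (t(J) = 7 - (J + 38)/(J + (4*J + J*J)) = 7 - (38 + J)/(J + (4*J + J**2)) = 7 - (38 + J)/(J + (J**2 + 4*J)) = 7 - (38 + J)/(J**2 + 5*J))
4500/t(-9) = 4500/(((-38 + 7*(-9)**2 + 34*(-9))/((-9)*(5 - 9)))) = 4500/((-1/9*(-38 + 7*81 - 306)/(-4))) = 4500/((-1/9*(-1/4)*(-38 + 567 - 306))) = 4500/((-1/9*(-1/4)*223)) = 4500/(223/36) = 4500*(36/223) = 162000/223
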